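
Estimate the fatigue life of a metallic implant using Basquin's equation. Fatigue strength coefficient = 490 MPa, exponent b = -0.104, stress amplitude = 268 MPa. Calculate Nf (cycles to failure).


sigma_a = sigma_f' * (2Nf)^b
2Nf = (sigma_a/sigma_f')^(1/b)
2Nf = (268/490)^(1/-0.104)
2Nf = 330.99395
Nf = 165.5


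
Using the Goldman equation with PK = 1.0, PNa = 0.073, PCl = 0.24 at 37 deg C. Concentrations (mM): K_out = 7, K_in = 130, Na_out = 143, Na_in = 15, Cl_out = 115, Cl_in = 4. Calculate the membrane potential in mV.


Vm = (RT/F)*ln((PK*Ko + PNa*Nao + PCl*Cli)/(PK*Ki + PNa*Nai + PCl*Clo))
Numer = 18.399, Denom = 158.695
Vm = -57.58 mV


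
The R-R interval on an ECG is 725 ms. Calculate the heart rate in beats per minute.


HR = 60 / RR_interval(s)
RR = 725 ms = 0.725 s
HR = 60 / 0.725 = 82.76 bpm


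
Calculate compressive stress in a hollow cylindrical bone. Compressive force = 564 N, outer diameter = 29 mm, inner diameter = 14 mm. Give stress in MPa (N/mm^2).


A = pi*(r_o^2 - r_i^2)
r_o = 14.5 mm, r_i = 7 mm
A = 506.582 mm^2
sigma = F/A = 564 / 506.582
sigma = 1.113 MPa


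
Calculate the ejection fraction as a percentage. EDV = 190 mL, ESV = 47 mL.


SV = EDV - ESV = 190 - 47 = 143 mL
EF = SV/EDV * 100 = 143/190 * 100
EF = 75.26%


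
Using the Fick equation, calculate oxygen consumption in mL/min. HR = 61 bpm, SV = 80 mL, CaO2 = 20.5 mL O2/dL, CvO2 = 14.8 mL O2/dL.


CO = HR*SV = 61*80/1000 = 4.88 L/min
a-v O2 diff = 20.5 - 14.8 = 5.7 mL/dL
VO2 = CO * (CaO2-CvO2) * 10 dL/L
VO2 = 4.88 * 5.7 * 10
VO2 = 278.2 mL/min


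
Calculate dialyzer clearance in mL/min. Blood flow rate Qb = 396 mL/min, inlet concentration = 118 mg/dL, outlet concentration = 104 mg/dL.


K = Qb * (Cb_in - Cb_out) / Cb_in
K = 396 * (118 - 104) / 118
K = 46.98 mL/min


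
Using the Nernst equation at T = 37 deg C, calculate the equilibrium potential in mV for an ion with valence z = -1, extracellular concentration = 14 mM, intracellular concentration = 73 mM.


E = (RT/(zF)) * ln(C_out/C_in)
T = 37 + 273.15 = 310.15 K
E = (8.314 * 310.15 / (-1 * 96485)) * ln(14/73)
E = 44.13 mV


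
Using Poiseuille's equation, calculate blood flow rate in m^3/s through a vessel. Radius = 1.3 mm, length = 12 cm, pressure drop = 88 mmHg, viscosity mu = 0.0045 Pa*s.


Q = pi*r^4*dP / (8*mu*L)
r = 0.0013 m, L = 0.12 m
dP = 88 mmHg = 11732.336 Pa
Q = 2.4368e-05 m^3/s


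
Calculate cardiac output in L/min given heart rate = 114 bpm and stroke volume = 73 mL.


CO = HR * SV
CO = 114 * 73 / 1000
CO = 8.322 L/min


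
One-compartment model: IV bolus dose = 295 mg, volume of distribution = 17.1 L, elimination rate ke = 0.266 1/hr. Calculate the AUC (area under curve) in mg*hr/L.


C0 = Dose/Vd = 295/17.1 = 17.2515 mg/L
AUC = C0/ke = 17.2515/0.266
AUC = 64.86 mg*hr/L


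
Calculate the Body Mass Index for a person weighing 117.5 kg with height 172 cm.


BMI = weight / height^2
height = 172 cm = 1.72 m
BMI = 117.5 / 1.72^2
BMI = 39.72 kg/m^2


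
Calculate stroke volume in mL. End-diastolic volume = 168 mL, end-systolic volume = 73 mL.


SV = EDV - ESV
SV = 168 - 73
SV = 95 mL


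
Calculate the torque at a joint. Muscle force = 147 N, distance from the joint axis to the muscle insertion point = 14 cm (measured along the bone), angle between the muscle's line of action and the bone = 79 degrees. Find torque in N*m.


Torque = F * d * sin(theta)   (moment arm = d*sin(theta))
d = 14 cm = 0.14 m
Torque = 147 * 0.14 * sin(79)
Torque = 20.2 N*m


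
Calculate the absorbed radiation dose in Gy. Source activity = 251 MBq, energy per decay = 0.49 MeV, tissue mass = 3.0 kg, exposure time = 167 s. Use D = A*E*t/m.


A = 251 MBq = 2.5100e+08 Bq
E = 0.49 MeV = 7.8498e-14 J
D = A*E*t/m = 2.5100e+08*7.8498e-14*167/3.0
D = 0.001097 Gy


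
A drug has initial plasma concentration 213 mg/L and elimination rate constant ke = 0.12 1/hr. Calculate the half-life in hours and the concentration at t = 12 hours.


t_half = ln(2) / ke = 0.693147 / 0.12 = 5.776 hr
C(t) = C0 * exp(-ke*t) = 213 * exp(-0.12*12)
C(12) = 50.47 mg/L


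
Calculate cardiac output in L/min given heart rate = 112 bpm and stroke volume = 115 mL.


CO = HR * SV
CO = 112 * 115 / 1000
CO = 12.88 L/min


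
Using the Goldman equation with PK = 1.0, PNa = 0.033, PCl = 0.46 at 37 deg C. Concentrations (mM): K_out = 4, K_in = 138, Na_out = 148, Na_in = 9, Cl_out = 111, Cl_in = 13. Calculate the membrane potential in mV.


Vm = (RT/F)*ln((PK*Ko + PNa*Nao + PCl*Cli)/(PK*Ki + PNa*Nai + PCl*Clo))
Numer = 14.864, Denom = 189.357
Vm = -68.01 mV


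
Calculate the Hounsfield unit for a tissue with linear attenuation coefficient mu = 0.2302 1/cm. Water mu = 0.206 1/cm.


HU = ((mu_tissue - mu_water) / mu_water) * 1000
HU = ((0.2302 - 0.206) / 0.206) * 1000
HU = 117.5


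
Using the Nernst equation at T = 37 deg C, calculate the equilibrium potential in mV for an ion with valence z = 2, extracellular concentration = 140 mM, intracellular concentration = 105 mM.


E = (RT/(zF)) * ln(C_out/C_in)
T = 37 + 273.15 = 310.15 K
E = (8.314 * 310.15 / (2 * 96485)) * ln(140/105)
E = 3.844 mV


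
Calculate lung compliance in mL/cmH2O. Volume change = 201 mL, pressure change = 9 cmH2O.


C = dV / dP
C = 201 / 9
C = 22.33 mL/cmH2O


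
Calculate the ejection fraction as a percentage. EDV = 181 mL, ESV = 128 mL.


SV = EDV - ESV = 181 - 128 = 53 mL
EF = SV/EDV * 100 = 53/181 * 100
EF = 29.28%


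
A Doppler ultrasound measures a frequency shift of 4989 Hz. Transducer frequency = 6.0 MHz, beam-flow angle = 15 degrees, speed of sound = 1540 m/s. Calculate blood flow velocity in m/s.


v = fd * c / (2 * f0 * cos(theta))
v = 4989 * 1540 / (2 * 6.0000e+06 * cos(15))
v = 0.6628 m/s


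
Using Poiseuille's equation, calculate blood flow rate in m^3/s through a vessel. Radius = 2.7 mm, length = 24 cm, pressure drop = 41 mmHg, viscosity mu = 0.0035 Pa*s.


Q = pi*r^4*dP / (8*mu*L)
r = 0.0027 m, L = 0.24 m
dP = 41 mmHg = 5466.202 Pa
Q = 1.3581e-04 m^3/s


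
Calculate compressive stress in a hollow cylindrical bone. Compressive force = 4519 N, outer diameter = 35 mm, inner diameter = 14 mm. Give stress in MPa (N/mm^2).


A = pi*(r_o^2 - r_i^2)
r_o = 17.5 mm, r_i = 7 mm
A = 808.175 mm^2
sigma = F/A = 4519 / 808.175
sigma = 5.592 MPa


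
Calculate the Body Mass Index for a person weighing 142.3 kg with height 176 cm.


BMI = weight / height^2
height = 176 cm = 1.76 m
BMI = 142.3 / 1.76^2
BMI = 45.94 kg/m^2


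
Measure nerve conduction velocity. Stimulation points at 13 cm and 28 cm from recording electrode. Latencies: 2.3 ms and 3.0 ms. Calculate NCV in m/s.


Distance = (28 - 13) / 100 = 0.15 m
dt = (3.0 - 2.3) / 1000 = 7.0000e-04 s
NCV = dist / dt = 214.3 m/s


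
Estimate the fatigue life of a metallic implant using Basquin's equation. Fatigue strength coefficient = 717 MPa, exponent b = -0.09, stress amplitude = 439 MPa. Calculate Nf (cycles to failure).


sigma_a = sigma_f' * (2Nf)^b
2Nf = (sigma_a/sigma_f')^(1/b)
2Nf = (439/717)^(1/-0.09)
2Nf = 232.95591
Nf = 116.5


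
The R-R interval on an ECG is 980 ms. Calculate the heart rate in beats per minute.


HR = 60 / RR_interval(s)
RR = 980 ms = 0.98 s
HR = 60 / 0.98 = 61.22 bpm


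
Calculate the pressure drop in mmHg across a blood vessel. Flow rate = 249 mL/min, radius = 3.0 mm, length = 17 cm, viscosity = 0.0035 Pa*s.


dP = 8*mu*L*Q / (pi*r^4)
Q = 249 mL/min = 4.15e-06 m^3/s
dP = 77.6283 Pa = 77.6283 / 133.322 mmHg = 0.5823 mmHg


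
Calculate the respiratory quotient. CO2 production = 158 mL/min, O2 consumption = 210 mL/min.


RQ = VCO2 / VO2
RQ = 158 / 210
RQ = 0.7524


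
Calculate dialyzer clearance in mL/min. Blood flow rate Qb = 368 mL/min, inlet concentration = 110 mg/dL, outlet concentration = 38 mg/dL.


K = Qb * (Cb_in - Cb_out) / Cb_in
K = 368 * (110 - 38) / 110
K = 240.9 mL/min


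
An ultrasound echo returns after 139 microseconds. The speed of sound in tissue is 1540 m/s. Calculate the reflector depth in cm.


depth = c * t / 2
t = 139 us = 1.3900e-04 s
depth = 1540 * 1.3900e-04 / 2
depth = 0.10703 m = 10.703 cm


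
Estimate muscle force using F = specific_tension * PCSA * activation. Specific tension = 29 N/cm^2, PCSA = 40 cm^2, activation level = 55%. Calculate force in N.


F = sigma * PCSA * activation
F = 29 * 40 * 0.55
F = 638 N


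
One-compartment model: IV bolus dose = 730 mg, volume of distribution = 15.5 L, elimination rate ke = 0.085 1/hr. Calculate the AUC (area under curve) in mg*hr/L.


C0 = Dose/Vd = 730/15.5 = 47.0968 mg/L
AUC = C0/ke = 47.0968/0.085
AUC = 554.1 mg*hr/L


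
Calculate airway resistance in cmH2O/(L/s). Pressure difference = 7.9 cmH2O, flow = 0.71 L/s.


R = dP / flow
R = 7.9 / 0.71
R = 11.13 cmH2O/(L/s)


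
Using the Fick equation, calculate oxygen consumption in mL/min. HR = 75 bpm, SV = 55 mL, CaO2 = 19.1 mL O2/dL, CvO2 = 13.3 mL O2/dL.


CO = HR*SV = 75*55/1000 = 4.125 L/min
a-v O2 diff = 19.1 - 13.3 = 5.8 mL/dL
VO2 = CO * (CaO2-CvO2) * 10 dL/L
VO2 = 4.125 * 5.8 * 10
VO2 = 239.3 mL/min


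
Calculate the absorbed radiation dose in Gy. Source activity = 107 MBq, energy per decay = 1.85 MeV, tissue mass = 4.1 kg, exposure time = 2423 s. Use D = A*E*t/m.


A = 107 MBq = 1.0700e+08 Bq
E = 1.85 MeV = 2.9637e-13 J
D = A*E*t/m = 1.0700e+08*2.9637e-13*2423/4.1
D = 0.01874 Gy


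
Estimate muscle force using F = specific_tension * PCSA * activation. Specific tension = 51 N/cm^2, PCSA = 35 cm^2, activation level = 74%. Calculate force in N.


F = sigma * PCSA * activation
F = 51 * 35 * 0.74
F = 1321 N


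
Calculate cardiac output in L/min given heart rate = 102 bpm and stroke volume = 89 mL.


CO = HR * SV
CO = 102 * 89 / 1000
CO = 9.078 L/min


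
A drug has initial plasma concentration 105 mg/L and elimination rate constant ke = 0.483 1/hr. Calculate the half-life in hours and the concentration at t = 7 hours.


t_half = ln(2) / ke = 0.693147 / 0.483 = 1.435 hr
C(t) = C0 * exp(-ke*t) = 105 * exp(-0.483*7)
C(7) = 3.571 mg/L


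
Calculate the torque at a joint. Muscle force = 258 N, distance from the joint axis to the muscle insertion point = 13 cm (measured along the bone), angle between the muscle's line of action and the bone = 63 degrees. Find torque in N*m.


Torque = F * d * sin(theta)   (moment arm = d*sin(theta))
d = 13 cm = 0.13 m
Torque = 258 * 0.13 * sin(63)
Torque = 29.88 N*m


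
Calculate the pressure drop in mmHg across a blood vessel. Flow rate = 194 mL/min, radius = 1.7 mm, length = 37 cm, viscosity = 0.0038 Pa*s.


dP = 8*mu*L*Q / (pi*r^4)
Q = 194 mL/min = 3.23333e-06 m^3/s
dP = 1386.05 Pa = 1386.05 / 133.322 mmHg = 10.4 mmHg


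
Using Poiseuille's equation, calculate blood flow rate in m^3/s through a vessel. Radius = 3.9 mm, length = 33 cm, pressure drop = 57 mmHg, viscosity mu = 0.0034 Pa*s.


Q = pi*r^4*dP / (8*mu*L)
r = 0.0039 m, L = 0.33 m
dP = 57 mmHg = 7599.354 Pa
Q = 6.1532e-04 m^3/s


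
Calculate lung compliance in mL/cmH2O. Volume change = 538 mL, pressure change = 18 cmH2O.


C = dV / dP
C = 538 / 18
C = 29.89 mL/cmH2O


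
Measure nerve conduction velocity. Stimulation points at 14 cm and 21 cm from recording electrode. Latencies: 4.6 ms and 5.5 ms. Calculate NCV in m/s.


Distance = (21 - 14) / 100 = 0.07 m
dt = (5.5 - 4.6) / 1000 = 9.0000e-04 s
NCV = dist / dt = 77.78 m/s


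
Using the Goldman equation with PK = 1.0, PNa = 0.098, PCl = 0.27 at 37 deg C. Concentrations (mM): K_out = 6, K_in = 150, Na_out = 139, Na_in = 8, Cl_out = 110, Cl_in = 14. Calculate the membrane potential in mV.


Vm = (RT/F)*ln((PK*Ko + PNa*Nao + PCl*Cli)/(PK*Ki + PNa*Nai + PCl*Clo))
Numer = 23.402, Denom = 180.484
Vm = -54.59 mV


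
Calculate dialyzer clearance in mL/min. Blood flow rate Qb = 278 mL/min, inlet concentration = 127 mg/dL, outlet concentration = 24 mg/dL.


K = Qb * (Cb_in - Cb_out) / Cb_in
K = 278 * (127 - 24) / 127
K = 225.5 mL/min


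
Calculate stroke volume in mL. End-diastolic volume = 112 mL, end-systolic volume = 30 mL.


SV = EDV - ESV
SV = 112 - 30
SV = 82 mL


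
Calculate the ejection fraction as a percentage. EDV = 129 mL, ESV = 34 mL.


SV = EDV - ESV = 129 - 34 = 95 mL
EF = SV/EDV * 100 = 95/129 * 100
EF = 73.64%


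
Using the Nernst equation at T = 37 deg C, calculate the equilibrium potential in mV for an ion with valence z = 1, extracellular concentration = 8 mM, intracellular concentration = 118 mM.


E = (RT/(zF)) * ln(C_out/C_in)
T = 37 + 273.15 = 310.15 K
E = (8.314 * 310.15 / (1 * 96485)) * ln(8/118)
E = -71.92 mV


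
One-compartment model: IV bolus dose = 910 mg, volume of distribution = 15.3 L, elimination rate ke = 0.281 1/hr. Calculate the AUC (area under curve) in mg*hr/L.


C0 = Dose/Vd = 910/15.3 = 59.4771 mg/L
AUC = C0/ke = 59.4771/0.281
AUC = 211.7 mg*hr/L


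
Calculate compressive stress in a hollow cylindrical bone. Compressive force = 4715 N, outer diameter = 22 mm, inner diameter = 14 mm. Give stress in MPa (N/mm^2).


A = pi*(r_o^2 - r_i^2)
r_o = 11 mm, r_i = 7 mm
A = 226.195 mm^2
sigma = F/A = 4715 / 226.195
sigma = 20.84 MPa


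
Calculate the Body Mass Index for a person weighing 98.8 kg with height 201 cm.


BMI = weight / height^2
height = 201 cm = 2.01 m
BMI = 98.8 / 2.01^2
BMI = 24.45 kg/m^2


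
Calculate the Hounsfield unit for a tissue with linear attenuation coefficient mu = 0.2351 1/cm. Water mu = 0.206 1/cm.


HU = ((mu_tissue - mu_water) / mu_water) * 1000
HU = ((0.2351 - 0.206) / 0.206) * 1000
HU = 141.3


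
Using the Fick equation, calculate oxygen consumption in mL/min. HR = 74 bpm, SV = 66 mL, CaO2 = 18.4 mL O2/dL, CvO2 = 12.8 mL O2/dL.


CO = HR*SV = 74*66/1000 = 4.884 L/min
a-v O2 diff = 18.4 - 12.8 = 5.6 mL/dL
VO2 = CO * (CaO2-CvO2) * 10 dL/L
VO2 = 4.884 * 5.6 * 10
VO2 = 273.5 mL/min


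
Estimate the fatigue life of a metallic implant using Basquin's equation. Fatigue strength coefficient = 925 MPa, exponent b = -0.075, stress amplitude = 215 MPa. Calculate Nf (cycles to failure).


sigma_a = sigma_f' * (2Nf)^b
2Nf = (sigma_a/sigma_f')^(1/b)
2Nf = (215/925)^(1/-0.075)
2Nf = 2.8143426e+08
Nf = 1.4072e+08


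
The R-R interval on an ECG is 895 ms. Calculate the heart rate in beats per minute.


HR = 60 / RR_interval(s)
RR = 895 ms = 0.895 s
HR = 60 / 0.895 = 67.04 bpm


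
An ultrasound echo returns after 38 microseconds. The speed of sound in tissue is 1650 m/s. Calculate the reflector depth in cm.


depth = c * t / 2
t = 38 us = 3.8000e-05 s
depth = 1650 * 3.8000e-05 / 2
depth = 0.03135 m = 3.135 cm


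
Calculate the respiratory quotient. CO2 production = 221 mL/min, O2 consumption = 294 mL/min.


RQ = VCO2 / VO2
RQ = 221 / 294
RQ = 0.7517


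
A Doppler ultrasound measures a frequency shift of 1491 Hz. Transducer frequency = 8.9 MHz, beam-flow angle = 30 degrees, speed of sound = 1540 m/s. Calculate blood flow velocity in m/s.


v = fd * c / (2 * f0 * cos(theta))
v = 1491 * 1540 / (2 * 8.9000e+06 * cos(30))
v = 0.149 m/s


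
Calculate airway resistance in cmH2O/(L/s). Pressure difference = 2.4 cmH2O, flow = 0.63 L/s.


R = dP / flow
R = 2.4 / 0.63
R = 3.81 cmH2O/(L/s)


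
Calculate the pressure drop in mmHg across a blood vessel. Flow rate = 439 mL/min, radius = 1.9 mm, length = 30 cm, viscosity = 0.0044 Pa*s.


dP = 8*mu*L*Q / (pi*r^4)
Q = 439 mL/min = 7.31667e-06 m^3/s
dP = 1887.18 Pa = 1887.18 / 133.322 mmHg = 14.16 mmHg


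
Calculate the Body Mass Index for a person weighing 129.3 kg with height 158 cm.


BMI = weight / height^2
height = 158 cm = 1.58 m
BMI = 129.3 / 1.58^2
BMI = 51.79 kg/m^2


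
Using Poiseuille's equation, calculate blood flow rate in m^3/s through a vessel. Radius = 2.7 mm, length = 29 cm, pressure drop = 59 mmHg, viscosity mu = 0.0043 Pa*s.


Q = pi*r^4*dP / (8*mu*L)
r = 0.0027 m, L = 0.29 m
dP = 59 mmHg = 7865.998 Pa
Q = 1.3164e-04 m^3/s


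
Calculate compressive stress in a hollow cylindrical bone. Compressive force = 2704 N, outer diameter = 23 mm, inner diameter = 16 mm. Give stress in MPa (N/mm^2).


A = pi*(r_o^2 - r_i^2)
r_o = 11.5 mm, r_i = 8 mm
A = 214.414 mm^2
sigma = F/A = 2704 / 214.414
sigma = 12.61 MPa


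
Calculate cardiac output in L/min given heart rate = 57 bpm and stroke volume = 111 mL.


CO = HR * SV
CO = 57 * 111 / 1000
CO = 6.327 L/min


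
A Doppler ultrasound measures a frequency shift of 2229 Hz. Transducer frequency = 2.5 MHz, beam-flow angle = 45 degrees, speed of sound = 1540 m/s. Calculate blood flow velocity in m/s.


v = fd * c / (2 * f0 * cos(theta))
v = 2229 * 1540 / (2 * 2.5000e+06 * cos(45))
v = 0.9709 m/s


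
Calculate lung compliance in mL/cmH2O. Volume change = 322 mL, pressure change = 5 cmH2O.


C = dV / dP
C = 322 / 5
C = 64.4 mL/cmH2O


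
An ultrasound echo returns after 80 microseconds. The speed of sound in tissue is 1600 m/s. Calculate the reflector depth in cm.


depth = c * t / 2
t = 80 us = 8.0000e-05 s
depth = 1600 * 8.0000e-05 / 2
depth = 0.064 m = 6.4 cm


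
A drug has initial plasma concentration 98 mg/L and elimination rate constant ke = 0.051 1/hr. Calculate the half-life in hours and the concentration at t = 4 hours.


t_half = ln(2) / ke = 0.693147 / 0.051 = 13.59 hr
C(t) = C0 * exp(-ke*t) = 98 * exp(-0.051*4)
C(4) = 79.92 mg/L


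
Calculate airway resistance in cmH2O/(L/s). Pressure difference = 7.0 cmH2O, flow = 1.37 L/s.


R = dP / flow
R = 7.0 / 1.37
R = 5.109 cmH2O/(L/s)


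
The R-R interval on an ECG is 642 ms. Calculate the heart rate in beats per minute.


HR = 60 / RR_interval(s)
RR = 642 ms = 0.642 s
HR = 60 / 0.642 = 93.46 bpm


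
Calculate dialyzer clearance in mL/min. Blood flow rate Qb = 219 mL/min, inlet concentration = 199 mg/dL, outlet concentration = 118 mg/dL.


K = Qb * (Cb_in - Cb_out) / Cb_in
K = 219 * (199 - 118) / 199
K = 89.14 mL/min


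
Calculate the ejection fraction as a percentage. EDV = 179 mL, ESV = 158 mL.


SV = EDV - ESV = 179 - 158 = 21 mL
EF = SV/EDV * 100 = 21/179 * 100
EF = 11.73%


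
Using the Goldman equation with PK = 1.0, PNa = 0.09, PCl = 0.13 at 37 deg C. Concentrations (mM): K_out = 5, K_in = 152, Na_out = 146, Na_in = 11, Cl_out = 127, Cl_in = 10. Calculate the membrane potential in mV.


Vm = (RT/F)*ln((PK*Ko + PNa*Nao + PCl*Cli)/(PK*Ki + PNa*Nai + PCl*Clo))
Numer = 19.44, Denom = 169.5
Vm = -57.87 mV


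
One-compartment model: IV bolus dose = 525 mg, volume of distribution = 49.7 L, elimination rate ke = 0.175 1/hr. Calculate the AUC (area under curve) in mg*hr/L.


C0 = Dose/Vd = 525/49.7 = 10.5634 mg/L
AUC = C0/ke = 10.5634/0.175
AUC = 60.36 mg*hr/L


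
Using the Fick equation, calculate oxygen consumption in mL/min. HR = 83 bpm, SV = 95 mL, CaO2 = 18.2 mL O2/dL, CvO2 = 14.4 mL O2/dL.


CO = HR*SV = 83*95/1000 = 7.885 L/min
a-v O2 diff = 18.2 - 14.4 = 3.8 mL/dL
VO2 = CO * (CaO2-CvO2) * 10 dL/L
VO2 = 7.885 * 3.8 * 10
VO2 = 299.6 mL/min


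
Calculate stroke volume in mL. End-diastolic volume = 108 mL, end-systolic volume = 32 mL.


SV = EDV - ESV
SV = 108 - 32
SV = 76 mL


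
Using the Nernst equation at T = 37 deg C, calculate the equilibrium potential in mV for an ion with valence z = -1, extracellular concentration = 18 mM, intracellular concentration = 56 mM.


E = (RT/(zF)) * ln(C_out/C_in)
T = 37 + 273.15 = 310.15 K
E = (8.314 * 310.15 / (-1 * 96485)) * ln(18/56)
E = 30.33 mV


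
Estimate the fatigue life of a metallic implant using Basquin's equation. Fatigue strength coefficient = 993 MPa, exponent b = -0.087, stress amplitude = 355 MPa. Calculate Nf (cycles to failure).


sigma_a = sigma_f' * (2Nf)^b
2Nf = (sigma_a/sigma_f')^(1/b)
2Nf = (355/993)^(1/-0.087)
2Nf = 136371.29
Nf = 6.819e+04


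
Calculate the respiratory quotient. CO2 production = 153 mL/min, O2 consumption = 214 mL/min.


RQ = VCO2 / VO2
RQ = 153 / 214
RQ = 0.715


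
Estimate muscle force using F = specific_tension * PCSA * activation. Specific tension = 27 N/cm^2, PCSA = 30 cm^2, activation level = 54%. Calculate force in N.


F = sigma * PCSA * activation
F = 27 * 30 * 0.54
F = 437.4 N


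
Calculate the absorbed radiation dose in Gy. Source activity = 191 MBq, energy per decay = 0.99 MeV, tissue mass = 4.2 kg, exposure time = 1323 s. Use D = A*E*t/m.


A = 191 MBq = 1.9100e+08 Bq
E = 0.99 MeV = 1.58598e-13 J
D = A*E*t/m = 1.9100e+08*1.58598e-13*1323/4.2
D = 0.009542 Gy


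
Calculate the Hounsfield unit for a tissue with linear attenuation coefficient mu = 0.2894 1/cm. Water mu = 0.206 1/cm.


HU = ((mu_tissue - mu_water) / mu_water) * 1000
HU = ((0.2894 - 0.206) / 0.206) * 1000
HU = 404.9


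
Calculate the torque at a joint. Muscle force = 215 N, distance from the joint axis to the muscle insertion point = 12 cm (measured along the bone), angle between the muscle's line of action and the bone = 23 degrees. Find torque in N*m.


Torque = F * d * sin(theta)   (moment arm = d*sin(theta))
d = 12 cm = 0.12 m
Torque = 215 * 0.12 * sin(23)
Torque = 10.08 N*m


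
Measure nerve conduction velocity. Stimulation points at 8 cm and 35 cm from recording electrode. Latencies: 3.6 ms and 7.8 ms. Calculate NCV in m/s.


Distance = (35 - 8) / 100 = 0.27 m
dt = (7.8 - 3.6) / 1000 = 0.0042 s
NCV = dist / dt = 64.29 m/s


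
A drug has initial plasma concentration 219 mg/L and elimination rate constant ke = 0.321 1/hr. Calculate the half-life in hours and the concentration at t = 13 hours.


t_half = ln(2) / ke = 0.693147 / 0.321 = 2.159 hr
C(t) = C0 * exp(-ke*t) = 219 * exp(-0.321*13)
C(13) = 3.374 mg/L


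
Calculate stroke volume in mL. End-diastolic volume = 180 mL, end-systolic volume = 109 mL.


SV = EDV - ESV
SV = 180 - 109
SV = 71 mL


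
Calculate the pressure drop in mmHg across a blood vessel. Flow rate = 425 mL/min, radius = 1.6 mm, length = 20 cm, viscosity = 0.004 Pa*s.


dP = 8*mu*L*Q / (pi*r^4)
Q = 425 mL/min = 7.08333e-06 m^3/s
dP = 2201.85 Pa = 2201.85 / 133.322 mmHg = 16.52 mmHg


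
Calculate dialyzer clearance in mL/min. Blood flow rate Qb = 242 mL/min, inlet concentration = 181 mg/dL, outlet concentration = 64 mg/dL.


K = Qb * (Cb_in - Cb_out) / Cb_in
K = 242 * (181 - 64) / 181
K = 156.4 mL/min


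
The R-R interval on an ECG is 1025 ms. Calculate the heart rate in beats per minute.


HR = 60 / RR_interval(s)
RR = 1025 ms = 1.025 s
HR = 60 / 1.025 = 58.54 bpm


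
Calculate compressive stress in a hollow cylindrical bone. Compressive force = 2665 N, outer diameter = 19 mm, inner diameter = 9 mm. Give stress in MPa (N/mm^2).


A = pi*(r_o^2 - r_i^2)
r_o = 9.5 mm, r_i = 4.5 mm
A = 219.911 mm^2
sigma = F/A = 2665 / 219.911
sigma = 12.12 MPa


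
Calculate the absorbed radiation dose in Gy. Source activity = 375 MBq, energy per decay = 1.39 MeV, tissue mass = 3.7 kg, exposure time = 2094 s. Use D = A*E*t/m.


A = 375 MBq = 3.7500e+08 Bq
E = 1.39 MeV = 2.22678e-13 J
D = A*E*t/m = 3.7500e+08*2.22678e-13*2094/3.7
D = 0.04726 Gy


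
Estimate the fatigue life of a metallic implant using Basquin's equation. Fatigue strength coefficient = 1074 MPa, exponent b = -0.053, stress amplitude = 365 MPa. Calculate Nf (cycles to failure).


sigma_a = sigma_f' * (2Nf)^b
2Nf = (sigma_a/sigma_f')^(1/b)
2Nf = (365/1074)^(1/-0.053)
2Nf = 6.976083e+08
Nf = 3.4880e+08


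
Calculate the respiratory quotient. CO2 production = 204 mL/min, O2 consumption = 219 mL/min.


RQ = VCO2 / VO2
RQ = 204 / 219
RQ = 0.9315


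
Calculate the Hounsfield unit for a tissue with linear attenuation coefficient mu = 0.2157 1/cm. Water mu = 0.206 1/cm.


HU = ((mu_tissue - mu_water) / mu_water) * 1000
HU = ((0.2157 - 0.206) / 0.206) * 1000
HU = 47.09


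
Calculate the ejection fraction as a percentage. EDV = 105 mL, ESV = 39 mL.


SV = EDV - ESV = 105 - 39 = 66 mL
EF = SV/EDV * 100 = 66/105 * 100
EF = 62.86%


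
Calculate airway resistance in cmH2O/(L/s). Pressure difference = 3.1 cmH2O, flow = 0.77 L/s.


R = dP / flow
R = 3.1 / 0.77
R = 4.026 cmH2O/(L/s)


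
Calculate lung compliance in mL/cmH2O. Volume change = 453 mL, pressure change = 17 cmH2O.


C = dV / dP
C = 453 / 17
C = 26.65 mL/cmH2O


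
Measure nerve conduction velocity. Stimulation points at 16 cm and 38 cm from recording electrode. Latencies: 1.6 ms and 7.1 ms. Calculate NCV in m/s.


Distance = (38 - 16) / 100 = 0.22 m
dt = (7.1 - 1.6) / 1000 = 0.0055 s
NCV = dist / dt = 40 m/s


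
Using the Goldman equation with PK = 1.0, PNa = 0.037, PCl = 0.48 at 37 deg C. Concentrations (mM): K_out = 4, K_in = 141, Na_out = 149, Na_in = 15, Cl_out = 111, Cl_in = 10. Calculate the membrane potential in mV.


Vm = (RT/F)*ln((PK*Ko + PNa*Nao + PCl*Cli)/(PK*Ki + PNa*Nai + PCl*Clo))
Numer = 14.313, Denom = 194.835
Vm = -69.78 mV


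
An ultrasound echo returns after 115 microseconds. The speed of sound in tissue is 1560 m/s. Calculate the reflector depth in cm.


depth = c * t / 2
t = 115 us = 1.1500e-04 s
depth = 1560 * 1.1500e-04 / 2
depth = 0.0897 m = 8.97 cm


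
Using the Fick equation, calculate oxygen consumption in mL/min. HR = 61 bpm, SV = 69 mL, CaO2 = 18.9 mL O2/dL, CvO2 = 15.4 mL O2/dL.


CO = HR*SV = 61*69/1000 = 4.209 L/min
a-v O2 diff = 18.9 - 15.4 = 3.5 mL/dL
VO2 = CO * (CaO2-CvO2) * 10 dL/L
VO2 = 4.209 * 3.5 * 10
VO2 = 147.3 mL/min


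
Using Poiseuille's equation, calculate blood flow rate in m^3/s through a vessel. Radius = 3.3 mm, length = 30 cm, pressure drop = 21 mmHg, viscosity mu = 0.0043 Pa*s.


Q = pi*r^4*dP / (8*mu*L)
r = 0.0033 m, L = 0.3 m
dP = 21 mmHg = 2799.762 Pa
Q = 1.0108e-04 m^3/s


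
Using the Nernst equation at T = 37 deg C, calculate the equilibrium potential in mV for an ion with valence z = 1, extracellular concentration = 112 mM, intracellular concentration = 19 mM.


E = (RT/(zF)) * ln(C_out/C_in)
T = 37 + 273.15 = 310.15 K
E = (8.314 * 310.15 / (1 * 96485)) * ln(112/19)
E = 47.41 mV


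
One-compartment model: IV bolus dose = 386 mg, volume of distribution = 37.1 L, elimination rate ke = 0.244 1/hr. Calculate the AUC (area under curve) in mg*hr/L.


C0 = Dose/Vd = 386/37.1 = 10.4043 mg/L
AUC = C0/ke = 10.4043/0.244
AUC = 42.64 mg*hr/L


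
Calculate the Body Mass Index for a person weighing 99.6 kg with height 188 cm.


BMI = weight / height^2
height = 188 cm = 1.88 m
BMI = 99.6 / 1.88^2
BMI = 28.18 kg/m^2


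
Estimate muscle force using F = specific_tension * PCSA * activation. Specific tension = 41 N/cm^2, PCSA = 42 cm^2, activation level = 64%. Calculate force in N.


F = sigma * PCSA * activation
F = 41 * 42 * 0.64
F = 1102 N


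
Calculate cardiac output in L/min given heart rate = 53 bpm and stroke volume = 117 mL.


CO = HR * SV
CO = 53 * 117 / 1000
CO = 6.201 L/min


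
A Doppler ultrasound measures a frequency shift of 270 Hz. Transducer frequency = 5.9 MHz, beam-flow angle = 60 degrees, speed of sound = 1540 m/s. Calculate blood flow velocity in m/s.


v = fd * c / (2 * f0 * cos(theta))
v = 270 * 1540 / (2 * 5.9000e+06 * cos(60))
v = 0.07047 m/s


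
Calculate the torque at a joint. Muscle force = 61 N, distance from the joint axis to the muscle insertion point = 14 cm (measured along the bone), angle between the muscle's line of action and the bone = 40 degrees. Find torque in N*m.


Torque = F * d * sin(theta)   (moment arm = d*sin(theta))
d = 14 cm = 0.14 m
Torque = 61 * 0.14 * sin(40)
Torque = 5.489 N*m


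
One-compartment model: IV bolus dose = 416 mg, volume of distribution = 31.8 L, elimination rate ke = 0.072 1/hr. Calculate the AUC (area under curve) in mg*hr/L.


C0 = Dose/Vd = 416/31.8 = 13.0818 mg/L
AUC = C0/ke = 13.0818/0.072
AUC = 181.7 mg*hr/L


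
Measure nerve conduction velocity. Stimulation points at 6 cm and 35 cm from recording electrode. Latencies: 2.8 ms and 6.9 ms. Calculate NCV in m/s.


Distance = (35 - 6) / 100 = 0.29 m
dt = (6.9 - 2.8) / 1000 = 0.0041 s
NCV = dist / dt = 70.73 m/s


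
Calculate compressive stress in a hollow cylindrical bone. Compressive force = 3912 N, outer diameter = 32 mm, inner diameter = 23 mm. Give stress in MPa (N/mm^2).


A = pi*(r_o^2 - r_i^2)
r_o = 16 mm, r_i = 11.5 mm
A = 388.772 mm^2
sigma = F/A = 3912 / 388.772
sigma = 10.06 MPa


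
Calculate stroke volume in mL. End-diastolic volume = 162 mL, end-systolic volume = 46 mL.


SV = EDV - ESV
SV = 162 - 46
SV = 116 mL


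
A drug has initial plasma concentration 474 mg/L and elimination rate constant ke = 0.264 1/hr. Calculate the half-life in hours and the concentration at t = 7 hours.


t_half = ln(2) / ke = 0.693147 / 0.264 = 2.626 hr
C(t) = C0 * exp(-ke*t) = 474 * exp(-0.264*7)
C(7) = 74.68 mg/L


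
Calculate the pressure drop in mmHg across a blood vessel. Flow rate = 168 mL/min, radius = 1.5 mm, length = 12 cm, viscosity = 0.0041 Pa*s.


dP = 8*mu*L*Q / (pi*r^4)
Q = 168 mL/min = 2.8e-06 m^3/s
dP = 692.944 Pa = 692.944 / 133.322 mmHg = 5.198 mmHg


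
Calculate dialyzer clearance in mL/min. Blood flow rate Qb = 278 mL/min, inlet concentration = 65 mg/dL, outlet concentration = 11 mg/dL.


K = Qb * (Cb_in - Cb_out) / Cb_in
K = 278 * (65 - 11) / 65
K = 231 mL/min


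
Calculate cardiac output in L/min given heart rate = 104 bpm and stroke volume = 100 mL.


CO = HR * SV
CO = 104 * 100 / 1000
CO = 10.4 L/min


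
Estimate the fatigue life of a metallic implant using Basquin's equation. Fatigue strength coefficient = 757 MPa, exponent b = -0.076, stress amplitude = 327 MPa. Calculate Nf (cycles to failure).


sigma_a = sigma_f' * (2Nf)^b
2Nf = (sigma_a/sigma_f')^(1/b)
2Nf = (327/757)^(1/-0.076)
2Nf = 62616.081
Nf = 3.131e+04


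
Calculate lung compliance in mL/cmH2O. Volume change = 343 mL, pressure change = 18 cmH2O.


C = dV / dP
C = 343 / 18
C = 19.06 mL/cmH2O


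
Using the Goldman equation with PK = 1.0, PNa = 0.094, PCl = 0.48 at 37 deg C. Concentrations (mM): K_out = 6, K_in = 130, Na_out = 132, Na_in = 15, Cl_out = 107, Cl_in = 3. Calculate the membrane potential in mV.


Vm = (RT/F)*ln((PK*Ko + PNa*Nao + PCl*Cli)/(PK*Ki + PNa*Nai + PCl*Clo))
Numer = 19.848, Denom = 182.77
Vm = -59.33 mV


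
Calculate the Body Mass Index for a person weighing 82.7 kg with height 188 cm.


BMI = weight / height^2
height = 188 cm = 1.88 m
BMI = 82.7 / 1.88^2
BMI = 23.4 kg/m^2


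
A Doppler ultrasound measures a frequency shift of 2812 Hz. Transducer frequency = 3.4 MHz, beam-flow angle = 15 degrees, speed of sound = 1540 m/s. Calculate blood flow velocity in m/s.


v = fd * c / (2 * f0 * cos(theta))
v = 2812 * 1540 / (2 * 3.4000e+06 * cos(15))
v = 0.6593 m/s


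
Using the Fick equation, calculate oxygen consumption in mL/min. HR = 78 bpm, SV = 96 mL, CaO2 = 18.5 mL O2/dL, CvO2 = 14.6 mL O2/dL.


CO = HR*SV = 78*96/1000 = 7.488 L/min
a-v O2 diff = 18.5 - 14.6 = 3.9 mL/dL
VO2 = CO * (CaO2-CvO2) * 10 dL/L
VO2 = 7.488 * 3.9 * 10
VO2 = 292 mL/min


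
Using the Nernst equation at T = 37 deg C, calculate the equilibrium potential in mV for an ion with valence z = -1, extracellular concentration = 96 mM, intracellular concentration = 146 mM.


E = (RT/(zF)) * ln(C_out/C_in)
T = 37 + 273.15 = 310.15 K
E = (8.314 * 310.15 / (-1 * 96485)) * ln(96/146)
E = 11.2 mV


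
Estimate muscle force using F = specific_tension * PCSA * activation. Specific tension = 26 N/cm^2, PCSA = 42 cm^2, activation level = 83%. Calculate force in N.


F = sigma * PCSA * activation
F = 26 * 42 * 0.83
F = 906.4 N


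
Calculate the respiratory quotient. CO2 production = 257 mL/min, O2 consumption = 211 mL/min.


RQ = VCO2 / VO2
RQ = 257 / 211
RQ = 1.218


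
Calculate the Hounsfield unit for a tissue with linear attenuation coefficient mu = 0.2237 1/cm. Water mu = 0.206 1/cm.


HU = ((mu_tissue - mu_water) / mu_water) * 1000
HU = ((0.2237 - 0.206) / 0.206) * 1000
HU = 85.92


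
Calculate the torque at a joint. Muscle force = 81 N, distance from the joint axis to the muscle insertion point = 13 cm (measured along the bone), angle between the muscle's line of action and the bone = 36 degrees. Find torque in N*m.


Torque = F * d * sin(theta)   (moment arm = d*sin(theta))
d = 13 cm = 0.13 m
Torque = 81 * 0.13 * sin(36)
Torque = 6.189 N*m


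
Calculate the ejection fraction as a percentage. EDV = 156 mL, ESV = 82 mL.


SV = EDV - ESV = 156 - 82 = 74 mL
EF = SV/EDV * 100 = 74/156 * 100
EF = 47.44%


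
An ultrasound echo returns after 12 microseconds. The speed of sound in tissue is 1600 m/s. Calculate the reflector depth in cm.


depth = c * t / 2
t = 12 us = 1.2000e-05 s
depth = 1600 * 1.2000e-05 / 2
depth = 0.0096 m = 0.96 cm


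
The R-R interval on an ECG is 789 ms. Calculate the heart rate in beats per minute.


HR = 60 / RR_interval(s)
RR = 789 ms = 0.789 s
HR = 60 / 0.789 = 76.05 bpm


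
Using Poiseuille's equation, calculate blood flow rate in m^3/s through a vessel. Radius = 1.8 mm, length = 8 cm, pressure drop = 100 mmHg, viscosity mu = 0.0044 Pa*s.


Q = pi*r^4*dP / (8*mu*L)
r = 0.0018 m, L = 0.08 m
dP = 100 mmHg = 13332.2 Pa
Q = 1.5614e-04 m^3/s


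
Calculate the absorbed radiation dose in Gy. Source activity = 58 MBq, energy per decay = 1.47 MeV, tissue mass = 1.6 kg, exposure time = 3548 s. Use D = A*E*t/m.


A = 58 MBq = 5.8000e+07 Bq
E = 1.47 MeV = 2.35494e-13 J
D = A*E*t/m = 5.8000e+07*2.35494e-13*3548/1.6
D = 0.03029 Gy


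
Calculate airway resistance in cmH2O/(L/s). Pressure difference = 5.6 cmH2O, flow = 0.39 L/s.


R = dP / flow
R = 5.6 / 0.39
R = 14.36 cmH2O/(L/s)


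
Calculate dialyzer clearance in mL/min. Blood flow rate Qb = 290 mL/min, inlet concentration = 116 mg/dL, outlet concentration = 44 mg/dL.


K = Qb * (Cb_in - Cb_out) / Cb_in
K = 290 * (116 - 44) / 116
K = 180 mL/min


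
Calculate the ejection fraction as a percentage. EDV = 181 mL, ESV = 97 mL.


SV = EDV - ESV = 181 - 97 = 84 mL
EF = SV/EDV * 100 = 84/181 * 100
EF = 46.41%


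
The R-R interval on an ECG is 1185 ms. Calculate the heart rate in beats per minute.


HR = 60 / RR_interval(s)
RR = 1185 ms = 1.185 s
HR = 60 / 1.185 = 50.63 bpm


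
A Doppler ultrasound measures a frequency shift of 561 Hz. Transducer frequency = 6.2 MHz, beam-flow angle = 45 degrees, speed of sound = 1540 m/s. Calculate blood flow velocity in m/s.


v = fd * c / (2 * f0 * cos(theta))
v = 561 * 1540 / (2 * 6.2000e+06 * cos(45))
v = 0.09853 m/s


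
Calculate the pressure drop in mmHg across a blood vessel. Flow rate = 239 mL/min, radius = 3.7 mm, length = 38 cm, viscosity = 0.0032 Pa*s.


dP = 8*mu*L*Q / (pi*r^4)
Q = 239 mL/min = 3.98333e-06 m^3/s
dP = 65.8132 Pa = 65.8132 / 133.322 mmHg = 0.4936 mmHg


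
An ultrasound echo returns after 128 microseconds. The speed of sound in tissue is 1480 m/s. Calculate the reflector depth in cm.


depth = c * t / 2
t = 128 us = 1.2800e-04 s
depth = 1480 * 1.2800e-04 / 2
depth = 0.09472 m = 9.472 cm


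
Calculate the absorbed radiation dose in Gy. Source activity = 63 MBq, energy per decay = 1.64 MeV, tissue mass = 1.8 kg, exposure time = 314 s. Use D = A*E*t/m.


A = 63 MBq = 6.3000e+07 Bq
E = 1.64 MeV = 2.62728e-13 J
D = A*E*t/m = 6.3000e+07*2.62728e-13*314/1.8
D = 0.002887 Gy


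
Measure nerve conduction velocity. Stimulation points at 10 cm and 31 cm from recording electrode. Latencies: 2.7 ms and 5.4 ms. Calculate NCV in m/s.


Distance = (31 - 10) / 100 = 0.21 m
dt = (5.4 - 2.7) / 1000 = 0.0027 s
NCV = dist / dt = 77.78 m/s


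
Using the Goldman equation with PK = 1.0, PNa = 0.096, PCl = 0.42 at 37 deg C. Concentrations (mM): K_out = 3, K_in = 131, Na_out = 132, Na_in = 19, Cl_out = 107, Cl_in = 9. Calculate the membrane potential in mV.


Vm = (RT/F)*ln((PK*Ko + PNa*Nao + PCl*Cli)/(PK*Ki + PNa*Nai + PCl*Clo))
Numer = 19.452, Denom = 177.764
Vm = -59.13 mV


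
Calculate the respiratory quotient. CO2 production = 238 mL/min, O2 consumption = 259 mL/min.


RQ = VCO2 / VO2
RQ = 238 / 259
RQ = 0.9189


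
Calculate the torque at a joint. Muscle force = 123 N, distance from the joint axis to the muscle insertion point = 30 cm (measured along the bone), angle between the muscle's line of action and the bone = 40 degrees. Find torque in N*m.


Torque = F * d * sin(theta)   (moment arm = d*sin(theta))
d = 30 cm = 0.3 m
Torque = 123 * 0.3 * sin(40)
Torque = 23.72 N*m


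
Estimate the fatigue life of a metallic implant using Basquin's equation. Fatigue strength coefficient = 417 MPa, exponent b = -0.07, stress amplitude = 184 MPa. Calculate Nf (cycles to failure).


sigma_a = sigma_f' * (2Nf)^b
2Nf = (sigma_a/sigma_f')^(1/b)
2Nf = (184/417)^(1/-0.07)
2Nf = 119117.27
Nf = 5.956e+04


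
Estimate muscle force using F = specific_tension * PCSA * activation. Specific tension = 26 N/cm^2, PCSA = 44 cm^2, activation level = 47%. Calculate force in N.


F = sigma * PCSA * activation
F = 26 * 44 * 0.47
F = 537.7 N


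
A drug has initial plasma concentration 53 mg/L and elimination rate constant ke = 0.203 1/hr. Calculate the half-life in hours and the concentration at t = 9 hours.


t_half = ln(2) / ke = 0.693147 / 0.203 = 3.415 hr
C(t) = C0 * exp(-ke*t) = 53 * exp(-0.203*9)
C(9) = 8.527 mg/L


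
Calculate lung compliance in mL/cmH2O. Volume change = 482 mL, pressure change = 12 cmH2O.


C = dV / dP
C = 482 / 12
C = 40.17 mL/cmH2O


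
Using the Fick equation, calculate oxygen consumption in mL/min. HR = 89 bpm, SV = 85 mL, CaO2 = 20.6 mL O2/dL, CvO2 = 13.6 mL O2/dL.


CO = HR*SV = 89*85/1000 = 7.565 L/min
a-v O2 diff = 20.6 - 13.6 = 7 mL/dL
VO2 = CO * (CaO2-CvO2) * 10 dL/L
VO2 = 7.565 * 7 * 10
VO2 = 529.6 mL/min


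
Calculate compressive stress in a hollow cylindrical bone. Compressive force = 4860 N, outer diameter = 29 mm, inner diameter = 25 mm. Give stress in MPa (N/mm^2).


A = pi*(r_o^2 - r_i^2)
r_o = 14.5 mm, r_i = 12.5 mm
A = 169.646 mm^2
sigma = F/A = 4860 / 169.646
sigma = 28.65 MPa


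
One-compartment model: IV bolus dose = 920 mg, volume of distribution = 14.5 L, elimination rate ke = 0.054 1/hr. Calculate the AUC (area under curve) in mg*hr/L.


C0 = Dose/Vd = 920/14.5 = 63.4483 mg/L
AUC = C0/ke = 63.4483/0.054
AUC = 1175 mg*hr/L


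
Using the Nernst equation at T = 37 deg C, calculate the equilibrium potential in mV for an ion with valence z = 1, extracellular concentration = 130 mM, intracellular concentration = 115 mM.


E = (RT/(zF)) * ln(C_out/C_in)
T = 37 + 273.15 = 310.15 K
E = (8.314 * 310.15 / (1 * 96485)) * ln(130/115)
E = 3.277 mV


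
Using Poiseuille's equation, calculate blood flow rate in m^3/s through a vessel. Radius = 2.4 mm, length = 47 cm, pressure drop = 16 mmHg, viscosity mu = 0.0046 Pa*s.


Q = pi*r^4*dP / (8*mu*L)
r = 0.0024 m, L = 0.47 m
dP = 16 mmHg = 2133.152 Pa
Q = 1.2855e-05 m^3/s


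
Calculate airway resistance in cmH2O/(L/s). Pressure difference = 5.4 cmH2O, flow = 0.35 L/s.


R = dP / flow
R = 5.4 / 0.35
R = 15.43 cmH2O/(L/s)


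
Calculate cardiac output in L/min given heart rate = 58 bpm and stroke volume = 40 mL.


CO = HR * SV
CO = 58 * 40 / 1000
CO = 2.32 L/min


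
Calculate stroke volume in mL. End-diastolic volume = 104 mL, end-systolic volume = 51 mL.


SV = EDV - ESV
SV = 104 - 51
SV = 53 mL


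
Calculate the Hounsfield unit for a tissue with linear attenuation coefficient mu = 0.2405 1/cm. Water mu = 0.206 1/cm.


HU = ((mu_tissue - mu_water) / mu_water) * 1000
HU = ((0.2405 - 0.206) / 0.206) * 1000
HU = 167.5


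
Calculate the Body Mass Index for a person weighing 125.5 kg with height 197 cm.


BMI = weight / height^2
height = 197 cm = 1.97 m
BMI = 125.5 / 1.97^2
BMI = 32.34 kg/m^2


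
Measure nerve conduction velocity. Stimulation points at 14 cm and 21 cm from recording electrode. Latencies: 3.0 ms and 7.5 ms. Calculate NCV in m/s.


Distance = (21 - 14) / 100 = 0.07 m
dt = (7.5 - 3.0) / 1000 = 0.0045 s
NCV = dist / dt = 15.56 m/s
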